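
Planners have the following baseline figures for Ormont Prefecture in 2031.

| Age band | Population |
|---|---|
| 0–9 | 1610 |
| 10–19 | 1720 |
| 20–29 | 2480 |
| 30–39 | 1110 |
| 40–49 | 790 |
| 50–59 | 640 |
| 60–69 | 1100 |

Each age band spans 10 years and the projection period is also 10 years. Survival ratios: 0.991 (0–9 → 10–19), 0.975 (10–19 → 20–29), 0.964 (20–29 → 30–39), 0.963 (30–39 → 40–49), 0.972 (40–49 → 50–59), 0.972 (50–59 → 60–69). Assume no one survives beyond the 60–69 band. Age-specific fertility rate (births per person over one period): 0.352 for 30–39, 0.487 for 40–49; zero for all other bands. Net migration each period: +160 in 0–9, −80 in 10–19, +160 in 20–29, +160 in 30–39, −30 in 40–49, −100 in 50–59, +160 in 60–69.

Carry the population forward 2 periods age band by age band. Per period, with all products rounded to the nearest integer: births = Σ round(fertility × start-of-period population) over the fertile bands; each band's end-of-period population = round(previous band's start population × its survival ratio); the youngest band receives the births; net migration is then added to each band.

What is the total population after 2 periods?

10127

Call the groups 1 to 7, youngest first.
Period 1.
Births: 1110 × 0.352 = 391, 790 × 0.487 = 385 ⇒ total 776
Group 2: 1610 × 0.991 = 1596
Group 3: 1720 × 0.975 = 1677
Group 4: 2480 × 0.964 = 2391
Group 5: 1110 × 0.963 = 1069
Group 6: 790 × 0.972 = 768
Group 7: 640 × 0.972 = 622
Net migration: Group 1 + 160 → 936; Group 2 − 80 → 1516; Group 3 + 160 → 1837; Group 4 + 160 → 2551; Group 5 − 30 → 1039; Group 6 − 100 → 668; Group 7 + 160 → 782
→ [936, 1516, 1837, 2551, 1039, 668, 782]
Period 2.
Births: 2551 × 0.352 = 898, 1039 × 0.487 = 506 ⇒ total 1404
Group 2: 936 × 0.991 = 928
Group 3: 1516 × 0.975 = 1478
Group 4: 1837 × 0.964 = 1771
Group 5: 2551 × 0.963 = 2457
Group 6: 1039 × 0.972 = 1010
Group 7: 668 × 0.972 = 649
Net migration: Group 1 + 160 → 1564; Group 2 − 80 → 848; Group 3 + 160 → 1638; Group 4 + 160 → 1931; Group 5 − 30 → 2427; Group 6 − 100 → 910; Group 7 + 160 → 809
→ [1564, 848, 1638, 1931, 2427, 910, 809]
Total after period 2: 1564 + 848 + 1638 + 1931 + 2427 + 910 + 809 = 10127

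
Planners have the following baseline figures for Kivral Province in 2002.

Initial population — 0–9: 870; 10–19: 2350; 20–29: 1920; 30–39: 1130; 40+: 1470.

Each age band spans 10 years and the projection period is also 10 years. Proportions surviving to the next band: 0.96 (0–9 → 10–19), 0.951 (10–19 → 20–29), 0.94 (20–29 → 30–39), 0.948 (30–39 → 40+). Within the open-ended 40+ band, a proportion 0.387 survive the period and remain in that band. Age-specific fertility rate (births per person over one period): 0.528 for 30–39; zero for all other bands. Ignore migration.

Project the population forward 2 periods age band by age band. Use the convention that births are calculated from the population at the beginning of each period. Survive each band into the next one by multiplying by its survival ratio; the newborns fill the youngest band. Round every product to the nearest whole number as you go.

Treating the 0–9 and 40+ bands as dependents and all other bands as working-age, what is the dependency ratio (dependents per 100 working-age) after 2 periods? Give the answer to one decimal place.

Period 1:
Births: 1130 × 0.528 = 597
10–19: 870 × 0.96 = 835
20–29: 2350 × 0.951 = 2235
30–39: 1920 × 0.94 = 1805
40+: 1130 × 0.948 + 1470 × 0.387 = 1071 + 569 = 1640
Population now: 0–9=597, 10–19=835, 20–29=2235, 30–39=1805, 40+=1640
Period 2:
Births: 1805 × 0.528 = 953
10–19: 597 × 0.96 = 573
20–29: 835 × 0.951 = 794
30–39: 2235 × 0.94 = 2101
40+: 1805 × 0.948 + 1640 × 0.387 = 1711 + 635 = 2346
Population now: 0–9=953, 10–19=573, 20–29=794, 30–39=2101, 40+=2346
Dependents (band 0–9 + band 40+) = 953 + 2346 = 3299; working-age = 3468; ratio = 3299/3468 × 100 = 95.1

95.1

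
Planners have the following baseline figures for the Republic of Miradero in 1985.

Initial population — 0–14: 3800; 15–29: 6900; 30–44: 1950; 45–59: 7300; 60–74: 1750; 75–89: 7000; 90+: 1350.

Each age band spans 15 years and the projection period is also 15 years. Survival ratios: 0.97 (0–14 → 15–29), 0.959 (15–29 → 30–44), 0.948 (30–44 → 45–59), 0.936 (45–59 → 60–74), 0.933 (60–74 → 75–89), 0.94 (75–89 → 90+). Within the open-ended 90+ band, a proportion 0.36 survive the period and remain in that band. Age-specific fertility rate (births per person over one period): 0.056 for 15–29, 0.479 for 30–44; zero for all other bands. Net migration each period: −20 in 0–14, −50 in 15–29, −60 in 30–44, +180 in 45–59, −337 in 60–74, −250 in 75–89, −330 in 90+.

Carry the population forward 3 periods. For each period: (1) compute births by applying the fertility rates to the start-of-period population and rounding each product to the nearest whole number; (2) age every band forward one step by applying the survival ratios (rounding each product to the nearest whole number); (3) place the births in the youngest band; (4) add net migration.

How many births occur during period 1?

Numbering the bands 1..7 from youngest to oldest:
Period 1.
Births: 6900 × 0.056 = 386 ; 1950 × 0.479 = 934 — total 1320
Band 2: 3800 × 0.97 = 3686
Band 3: 6900 × 0.959 = 6617
Band 4: 1950 × 0.948 = 1849
Band 5: 7300 × 0.936 = 6833
Band 6: 1750 × 0.933 = 1633
Band 7: 7000 × 0.94 + 1350 × 0.36 = 6580 + 486 = 7066
Net migration: Band 1 − 20 → 1300; Band 2 − 50 → 3636; Band 3 − 60 → 6557; Band 4 + 180 → 2029; Band 5 − 337 → 6496; Band 6 − 250 → 1383; Band 7 − 330 → 6736
Population now: 0–14=1300, 15–29=3636, 30–44=6557, 45–59=2029, 60–74=6496, 75–89=1383, 90+=6736

1320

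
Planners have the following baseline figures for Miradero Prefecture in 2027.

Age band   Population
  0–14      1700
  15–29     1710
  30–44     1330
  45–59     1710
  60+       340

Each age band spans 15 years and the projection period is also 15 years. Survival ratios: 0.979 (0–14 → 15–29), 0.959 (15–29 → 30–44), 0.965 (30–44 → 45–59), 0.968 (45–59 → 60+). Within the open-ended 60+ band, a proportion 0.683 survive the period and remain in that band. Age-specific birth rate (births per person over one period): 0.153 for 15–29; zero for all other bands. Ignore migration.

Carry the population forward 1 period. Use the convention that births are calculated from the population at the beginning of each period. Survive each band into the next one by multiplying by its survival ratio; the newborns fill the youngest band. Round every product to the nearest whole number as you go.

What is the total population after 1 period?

6736

Period 1:
Births: 1710 × 0.153 = 262
15–29: 1700 × 0.979 = 1664
30–44: 1710 × 0.959 = 1640
45–59: 1330 × 0.965 = 1283
60+: 1710 × 0.968 + 340 × 0.683 = 1655 + 232 = 1887
End of period: [262, 1664, 1640, 1283, 1887]
Total after period 1: 262 + 1664 + 1640 + 1283 + 1887 = 6736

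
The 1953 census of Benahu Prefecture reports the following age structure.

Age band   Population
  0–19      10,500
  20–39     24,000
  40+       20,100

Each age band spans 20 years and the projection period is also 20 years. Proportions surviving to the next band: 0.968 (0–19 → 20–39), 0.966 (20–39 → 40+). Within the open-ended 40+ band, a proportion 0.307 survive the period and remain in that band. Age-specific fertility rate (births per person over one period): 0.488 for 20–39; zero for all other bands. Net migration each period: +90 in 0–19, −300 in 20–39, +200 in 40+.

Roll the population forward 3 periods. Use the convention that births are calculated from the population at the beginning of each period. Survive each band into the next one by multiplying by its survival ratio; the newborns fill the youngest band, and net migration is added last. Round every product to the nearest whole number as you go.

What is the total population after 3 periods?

[period 1]
Births: 24000 × 0.488 = 11712
20–39: 10500 × 0.968 = 10164
40+: 24000 × 0.966 + 20100 × 0.307 = 23184 + 6171 = 29355
Net migration: 0–19 + 90 → 11802; 20–39 − 300 → 9864; 40+ + 200 → 29555
Giving 11802 / 9864 / 29555.
[period 2]
Births: 9864 × 0.488 = 4814
20–39: 11802 × 0.968 = 11424
40+: 9864 × 0.966 + 29555 × 0.307 = 9529 + 9073 = 18602
Net migration: 0–19 + 90 → 4904; 20–39 − 300 → 11124; 40+ + 200 → 18802
Giving 4904 / 11124 / 18802.
[period 3]
Births: 11124 × 0.488 = 5429
20–39: 4904 × 0.968 = 4747
40+: 11124 × 0.966 + 18802 × 0.307 = 10746 + 5772 = 16518
Net migration: 0–19 + 90 → 5519; 20–39 − 300 → 4447; 40+ + 200 → 16718
Giving 5519 / 4447 / 16718.
Total after period 3: 5519 + 4447 + 16718 = 26684

26684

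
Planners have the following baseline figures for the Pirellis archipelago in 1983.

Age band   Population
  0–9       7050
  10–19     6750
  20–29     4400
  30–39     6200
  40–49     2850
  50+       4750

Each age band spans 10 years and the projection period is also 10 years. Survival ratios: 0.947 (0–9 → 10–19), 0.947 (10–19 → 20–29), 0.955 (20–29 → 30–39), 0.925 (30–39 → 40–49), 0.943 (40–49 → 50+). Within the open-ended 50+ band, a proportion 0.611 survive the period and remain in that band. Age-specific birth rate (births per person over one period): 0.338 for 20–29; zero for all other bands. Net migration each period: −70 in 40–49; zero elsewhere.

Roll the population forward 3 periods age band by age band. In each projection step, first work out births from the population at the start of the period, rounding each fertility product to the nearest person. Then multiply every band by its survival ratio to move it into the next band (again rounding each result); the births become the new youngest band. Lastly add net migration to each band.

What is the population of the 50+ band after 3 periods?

8950

Let band 1 be 0–9 through band 6 = 50+.
After projecting period 1:
Births: 4400 * 0.338 = 1487
Band 2: 7050 * 0.947 = 6676
Band 3: 6750 * 0.947 = 6392
Band 4: 4400 * 0.955 = 4202
Band 5: 6200 * 0.925 = 5735
Band 6: 2850 * 0.943 + 4750 * 0.611 = 2688 + 2902 = 5590
Net migration: Band 5 − 70 → 5665
Giving 1487 / 6676 / 6392 / 4202 / 5665 / 5590.
After projecting period 2:
Births: 6392 * 0.338 = 2160
Band 2: 1487 * 0.947 = 1408
Band 3: 6676 * 0.947 = 6322
Band 4: 6392 * 0.955 = 6104
Band 5: 4202 * 0.925 = 3887
Band 6: 5665 * 0.943 + 5590 * 0.611 = 5342 + 3415 = 8757
Net migration: Band 5 − 70 → 3817
Giving 2160 / 1408 / 6322 / 6104 / 3817 / 8757.
After projecting period 3:
Births: 6322 * 0.338 = 2137
Band 2: 2160 * 0.947 = 2046
Band 3: 1408 * 0.947 = 1333
Band 4: 6322 * 0.955 = 6038
Band 5: 6104 * 0.925 = 5646
Band 6: 3817 * 0.943 + 8757 * 0.611 = 3599 + 5351 = 8950
Net migration: Band 5 − 70 → 5576
Giving 2137 / 2046 / 1333 / 6038 / 5576 / 8950.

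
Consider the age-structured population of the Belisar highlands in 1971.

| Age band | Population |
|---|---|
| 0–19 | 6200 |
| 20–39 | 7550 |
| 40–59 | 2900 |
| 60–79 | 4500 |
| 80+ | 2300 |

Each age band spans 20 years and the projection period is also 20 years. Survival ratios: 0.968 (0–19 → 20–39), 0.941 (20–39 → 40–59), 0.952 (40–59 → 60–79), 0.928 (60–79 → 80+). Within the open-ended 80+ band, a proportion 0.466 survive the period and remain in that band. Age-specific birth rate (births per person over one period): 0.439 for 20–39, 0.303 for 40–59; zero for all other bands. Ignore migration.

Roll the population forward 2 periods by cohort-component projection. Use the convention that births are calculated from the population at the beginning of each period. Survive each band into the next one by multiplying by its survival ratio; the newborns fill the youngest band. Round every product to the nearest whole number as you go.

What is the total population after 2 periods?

26267

After projecting period 1:
Births: 7550 * 0.439 = 3314  |  2900 * 0.303 = 879 → total 4193
20–39: 6200 * 0.968 = 6002
40–59: 7550 * 0.941 = 7105
60–79: 2900 * 0.952 = 2761
80+: 4500 * 0.928 + 2300 * 0.466 = 4176 + 1072 = 5248
→ [4193, 6002, 7105, 2761, 5248]
After projecting period 2:
Births: 6002 * 0.439 = 2635  |  7105 * 0.303 = 2153 → total 4788
20–39: 4193 * 0.968 = 4059
40–59: 6002 * 0.941 = 5648
60–79: 7105 * 0.952 = 6764
80+: 2761 * 0.928 + 5248 * 0.466 = 2562 + 2446 = 5008
→ [4788, 4059, 5648, 6764, 5008]
Total after period 2: 4788 + 4059 + 5648 + 6764 + 5008 = 26267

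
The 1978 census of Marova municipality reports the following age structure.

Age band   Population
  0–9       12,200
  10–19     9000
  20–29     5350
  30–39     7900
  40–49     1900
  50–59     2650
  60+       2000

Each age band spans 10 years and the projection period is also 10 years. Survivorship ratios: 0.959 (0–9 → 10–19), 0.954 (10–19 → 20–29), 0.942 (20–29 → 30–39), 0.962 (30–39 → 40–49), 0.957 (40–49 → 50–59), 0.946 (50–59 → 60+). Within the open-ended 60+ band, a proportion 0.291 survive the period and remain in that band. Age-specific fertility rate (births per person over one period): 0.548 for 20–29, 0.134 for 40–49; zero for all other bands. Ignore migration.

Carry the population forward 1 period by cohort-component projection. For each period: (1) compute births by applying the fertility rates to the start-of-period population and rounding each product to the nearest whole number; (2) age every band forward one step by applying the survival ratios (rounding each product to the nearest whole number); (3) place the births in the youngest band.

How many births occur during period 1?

3187

— Period 1 —
Births: 5350 * 0.548 = 2932 ; 1900 * 0.134 = 255 → 3187
10–19: 12200 * 0.959 = 11700
20–29: 9000 * 0.954 = 8586
30–39: 5350 * 0.942 = 5040
40–49: 7900 * 0.962 = 7600
50–59: 1900 * 0.957 = 1818
60+: 2650 * 0.946 + 2000 * 0.291 = 2507 + 582 = 3089
End of period: [3187, 11700, 8586, 5040, 7600, 1818, 3089]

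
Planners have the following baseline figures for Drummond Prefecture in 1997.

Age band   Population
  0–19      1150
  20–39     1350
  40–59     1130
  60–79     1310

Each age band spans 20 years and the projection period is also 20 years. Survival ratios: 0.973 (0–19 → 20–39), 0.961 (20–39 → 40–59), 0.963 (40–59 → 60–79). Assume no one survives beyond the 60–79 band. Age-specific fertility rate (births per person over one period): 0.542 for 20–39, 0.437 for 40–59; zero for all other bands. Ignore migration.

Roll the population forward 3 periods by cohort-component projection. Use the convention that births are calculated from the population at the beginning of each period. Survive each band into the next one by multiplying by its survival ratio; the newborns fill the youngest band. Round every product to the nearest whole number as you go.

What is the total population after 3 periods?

4439

Call the groups 1 to 4, youngest first.
Period 1.
Births: 1350 × 0.542 = 732  |  1130 × 0.437 = 494 — total 1226
Group 2: 1150 × 0.973 = 1119
Group 3: 1350 × 0.961 = 1297
Group 4: 1130 × 0.963 = 1088
→ [1226, 1119, 1297, 1088]
Period 2.
Births: 1119 × 0.542 = 606  |  1297 × 0.437 = 567 — total 1173
Group 2: 1226 × 0.973 = 1193
Group 3: 1119 × 0.961 = 1075
Group 4: 1297 × 0.963 = 1249
→ [1173, 1193, 1075, 1249]
Period 3.
Births: 1193 × 0.542 = 647  |  1075 × 0.437 = 470 — total 1117
Group 2: 1173 × 0.973 = 1141
Group 3: 1193 × 0.961 = 1146
Group 4: 1075 × 0.963 = 1035
→ [1117, 1141, 1146, 1035]
Total after period 3: 1117 + 1141 + 1146 + 1035 = 4439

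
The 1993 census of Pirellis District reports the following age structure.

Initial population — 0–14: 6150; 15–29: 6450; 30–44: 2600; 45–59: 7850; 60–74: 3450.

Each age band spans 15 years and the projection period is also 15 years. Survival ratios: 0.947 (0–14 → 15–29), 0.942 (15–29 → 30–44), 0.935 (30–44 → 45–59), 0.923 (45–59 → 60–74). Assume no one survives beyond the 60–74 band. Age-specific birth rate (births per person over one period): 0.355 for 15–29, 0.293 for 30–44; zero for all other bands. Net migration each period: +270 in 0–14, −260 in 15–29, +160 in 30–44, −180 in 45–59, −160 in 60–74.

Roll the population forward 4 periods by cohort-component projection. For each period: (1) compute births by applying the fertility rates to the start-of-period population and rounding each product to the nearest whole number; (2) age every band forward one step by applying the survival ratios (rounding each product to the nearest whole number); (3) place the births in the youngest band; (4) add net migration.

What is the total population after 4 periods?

15250

(Groups numbered youngest = 1 to oldest = 5.)
After projecting period 1:
Births: 6450 × 0.355 = 2290  |  2600 × 0.293 = 762 → total 3052
Group 2: 6150 × 0.947 = 5824
Group 3: 6450 × 0.942 = 6076
Group 4: 2600 × 0.935 = 2431
Group 5: 7850 × 0.923 = 7246
Net migration: Group 1 + 270 → 3322; Group 2 − 260 → 5564; Group 3 + 160 → 6236; Group 4 − 180 → 2251; Group 5 − 160 → 7086
Population now: 0–14=3322, 15–29=5564, 30–44=6236, 45–59=2251, 60–74=7086
After projecting period 2:
Births: 5564 × 0.355 = 1975  |  6236 × 0.293 = 1827 → total 3802
Group 2: 3322 × 0.947 = 3146
Group 3: 5564 × 0.942 = 5241
Group 4: 6236 × 0.935 = 5831
Group 5: 2251 × 0.923 = 2078
Net migration: Group 1 + 270 → 4072; Group 2 − 260 → 2886; Group 3 + 160 → 5401; Group 4 − 180 → 5651; Group 5 − 160 → 1918
Population now: 0–14=4072, 15–29=2886, 30–44=5401, 45–59=5651, 60–74=1918
After projecting period 3:
Births: 2886 × 0.355 = 1025  |  5401 × 0.293 = 1582 → total 2607
Group 2: 4072 × 0.947 = 3856
Group 3: 2886 × 0.942 = 2719
Group 4: 5401 × 0.935 = 5050
Group 5: 5651 × 0.923 = 5216
Net migration: Group 1 + 270 → 2877; Group 2 − 260 → 3596; Group 3 + 160 → 2879; Group 4 − 180 → 4870; Group 5 − 160 → 5056
Population now: 0–14=2877, 15–29=3596, 30–44=2879, 45–59=4870, 60–74=5056
After projecting period 4:
Births: 3596 × 0.355 = 1277  |  2879 × 0.293 = 844 → total 2121
Group 2: 2877 × 0.947 = 2725
Group 3: 3596 × 0.942 = 3387
Group 4: 2879 × 0.935 = 2692
Group 5: 4870 × 0.923 = 4495
Net migration: Group 1 + 270 → 2391; Group 2 − 260 → 2465; Group 3 + 160 → 3547; Group 4 − 180 → 2512; Group 5 − 160 → 4335
Population now: 0–14=2391, 15–29=2465, 30–44=3547, 45–59=2512, 60–74=4335
Total after period 4: 2391 + 2465 + 3547 + 2512 + 4335 = 15250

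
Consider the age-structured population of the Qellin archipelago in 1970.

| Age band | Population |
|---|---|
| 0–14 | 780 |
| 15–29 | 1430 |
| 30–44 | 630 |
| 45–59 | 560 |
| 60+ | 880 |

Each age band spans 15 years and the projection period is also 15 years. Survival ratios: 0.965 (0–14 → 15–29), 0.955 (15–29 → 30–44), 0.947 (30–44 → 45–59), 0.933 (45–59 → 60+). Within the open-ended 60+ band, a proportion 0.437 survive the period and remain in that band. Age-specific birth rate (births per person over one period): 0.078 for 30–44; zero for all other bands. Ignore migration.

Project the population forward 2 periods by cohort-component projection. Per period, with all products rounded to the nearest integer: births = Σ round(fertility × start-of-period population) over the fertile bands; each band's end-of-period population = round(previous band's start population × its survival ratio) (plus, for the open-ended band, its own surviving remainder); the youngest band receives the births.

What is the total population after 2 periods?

3120

(Groups numbered youngest = 1 to oldest = 5.)
Period 1:
Births: 630 * 0.078 = 49
Group 2: 780 * 0.965 = 753
Group 3: 1430 * 0.955 = 1366
Group 4: 630 * 0.947 = 597
Group 5: 560 * 0.933 + 880 * 0.437 = 522 + 385 = 907
End of period: [49, 753, 1366, 597, 907]
Period 2:
Births: 1366 * 0.078 = 107
Group 2: 49 * 0.965 = 47
Group 3: 753 * 0.955 = 719
Group 4: 1366 * 0.947 = 1294
Group 5: 597 * 0.933 + 907 * 0.437 = 557 + 396 = 953
End of period: [107, 47, 719, 1294, 953]
Total after period 2: 107 + 47 + 719 + 1294 + 953 = 3120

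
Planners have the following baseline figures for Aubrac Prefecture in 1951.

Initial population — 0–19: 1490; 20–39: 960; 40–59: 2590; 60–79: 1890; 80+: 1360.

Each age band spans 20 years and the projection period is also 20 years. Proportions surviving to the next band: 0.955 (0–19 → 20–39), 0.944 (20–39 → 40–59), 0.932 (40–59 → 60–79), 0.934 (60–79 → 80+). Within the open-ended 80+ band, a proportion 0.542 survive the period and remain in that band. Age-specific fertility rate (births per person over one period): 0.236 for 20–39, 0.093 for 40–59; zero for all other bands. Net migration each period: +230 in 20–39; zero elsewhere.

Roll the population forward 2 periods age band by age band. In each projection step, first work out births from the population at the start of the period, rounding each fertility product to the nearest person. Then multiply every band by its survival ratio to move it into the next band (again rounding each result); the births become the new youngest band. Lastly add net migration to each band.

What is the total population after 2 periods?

— Period 1 —
Births: 960 × 0.236 = 227  |  2590 × 0.093 = 241 → total 468
20–39: 1490 × 0.955 = 1423
40–59: 960 × 0.944 = 906
60–79: 2590 × 0.932 = 2414
80+: 1890 × 0.934 + 1360 × 0.542 = 1765 + 737 = 2502
Net migration: 20–39 + 230 → 1653
Population now: 0–19=468, 20–39=1653, 40–59=906, 60–79=2414, 80+=2502
— Period 2 —
Births: 1653 × 0.236 = 390  |  906 × 0.093 = 84 → total 474
20–39: 468 × 0.955 = 447
40–59: 1653 × 0.944 = 1560
60–79: 906 × 0.932 = 844
80+: 2414 × 0.934 + 2502 × 0.542 = 2255 + 1356 = 3611
Net migration: 20–39 + 230 → 677
Population now: 0–19=474, 20–39=677, 40–59=1560, 60–79=844, 80+=3611
Total after period 2: 474 + 677 + 1560 + 844 + 3611 = 7166

7166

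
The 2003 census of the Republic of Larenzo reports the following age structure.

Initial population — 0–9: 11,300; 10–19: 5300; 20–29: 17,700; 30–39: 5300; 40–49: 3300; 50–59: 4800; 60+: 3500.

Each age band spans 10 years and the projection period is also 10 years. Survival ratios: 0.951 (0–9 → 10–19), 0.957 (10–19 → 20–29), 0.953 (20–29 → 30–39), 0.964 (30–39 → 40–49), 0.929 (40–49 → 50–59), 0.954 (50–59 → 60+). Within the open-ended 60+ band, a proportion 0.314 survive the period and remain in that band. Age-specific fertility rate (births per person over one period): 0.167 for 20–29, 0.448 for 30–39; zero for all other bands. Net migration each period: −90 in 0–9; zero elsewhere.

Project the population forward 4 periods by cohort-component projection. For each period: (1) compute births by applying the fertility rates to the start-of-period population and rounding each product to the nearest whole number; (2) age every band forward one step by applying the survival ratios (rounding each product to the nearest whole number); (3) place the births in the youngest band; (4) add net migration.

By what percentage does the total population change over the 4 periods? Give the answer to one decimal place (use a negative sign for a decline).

After projecting period 1:
Births: 17700 * 0.167 = 2956  |  5300 * 0.448 = 2374 → 5330
10–19: 11300 * 0.951 = 10746
20–29: 5300 * 0.957 = 5072
30–39: 17700 * 0.953 = 16868
40–49: 5300 * 0.964 = 5109
50–59: 3300 * 0.929 = 3066
60+: 4800 * 0.954 + 3500 * 0.314 = 4579 + 1099 = 5678
Net migration: 0–9 − 90 → 5240
→ [5240, 10746, 5072, 16868, 5109, 3066, 5678]
After projecting period 2:
Births: 5072 * 0.167 = 847  |  16868 * 0.448 = 7557 → 8404
10–19: 5240 * 0.951 = 4983
20–29: 10746 * 0.957 = 10284
30–39: 5072 * 0.953 = 4834
40–49: 16868 * 0.964 = 16261
50–59: 5109 * 0.929 = 4746
60+: 3066 * 0.954 + 5678 * 0.314 = 2925 + 1783 = 4708
Net migration: 0–9 − 90 → 8314
→ [8314, 4983, 10284, 4834, 16261, 4746, 4708]
After projecting period 3:
Births: 10284 * 0.167 = 1717  |  4834 * 0.448 = 2166 → 3883
10–19: 8314 * 0.951 = 7907
20–29: 4983 * 0.957 = 4769
30–39: 10284 * 0.953 = 9801
40–49: 4834 * 0.964 = 4660
50–59: 16261 * 0.929 = 15106
60+: 4746 * 0.954 + 4708 * 0.314 = 4528 + 1478 = 6006
Net migration: 0–9 − 90 → 3793
→ [3793, 7907, 4769, 9801, 4660, 15106, 6006]
After projecting period 4:
Births: 4769 * 0.167 = 796  |  9801 * 0.448 = 4391 → 5187
10–19: 3793 * 0.951 = 3607
20–29: 7907 * 0.957 = 7567
30–39: 4769 * 0.953 = 4545
40–49: 9801 * 0.964 = 9448
50–59: 4660 * 0.929 = 4329
60+: 15106 * 0.954 + 6006 * 0.314 = 14411 + 1886 = 16297
Net migration: 0–9 − 90 → 5097
→ [5097, 3607, 7567, 4545, 9448, 4329, 16297]
Total: 51200 → 50890; change = -310; percentage change = -0.6%

-0.6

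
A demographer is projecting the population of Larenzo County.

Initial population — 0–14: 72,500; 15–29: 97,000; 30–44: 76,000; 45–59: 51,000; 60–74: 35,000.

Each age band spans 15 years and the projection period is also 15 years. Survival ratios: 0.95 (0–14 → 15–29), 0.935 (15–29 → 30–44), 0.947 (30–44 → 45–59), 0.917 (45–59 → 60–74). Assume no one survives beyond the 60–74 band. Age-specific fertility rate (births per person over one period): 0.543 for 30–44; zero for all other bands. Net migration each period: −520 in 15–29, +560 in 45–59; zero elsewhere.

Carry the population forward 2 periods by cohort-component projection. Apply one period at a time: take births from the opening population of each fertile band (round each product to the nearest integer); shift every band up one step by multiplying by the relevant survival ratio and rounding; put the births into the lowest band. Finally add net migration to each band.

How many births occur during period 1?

Period 1:
Births: 76000 × 0.543 = 41268
15–29: 72500 × 0.95 = 68875
30–44: 97000 × 0.935 = 90695
45–59: 76000 × 0.947 = 71972
60–74: 51000 × 0.917 = 46767
Net migration: 15–29 − 520 → 68355; 45–59 + 560 → 72532
Population now: 0–14=41268, 15–29=68355, 30–44=90695, 45–59=72532, 60–74=46767

41268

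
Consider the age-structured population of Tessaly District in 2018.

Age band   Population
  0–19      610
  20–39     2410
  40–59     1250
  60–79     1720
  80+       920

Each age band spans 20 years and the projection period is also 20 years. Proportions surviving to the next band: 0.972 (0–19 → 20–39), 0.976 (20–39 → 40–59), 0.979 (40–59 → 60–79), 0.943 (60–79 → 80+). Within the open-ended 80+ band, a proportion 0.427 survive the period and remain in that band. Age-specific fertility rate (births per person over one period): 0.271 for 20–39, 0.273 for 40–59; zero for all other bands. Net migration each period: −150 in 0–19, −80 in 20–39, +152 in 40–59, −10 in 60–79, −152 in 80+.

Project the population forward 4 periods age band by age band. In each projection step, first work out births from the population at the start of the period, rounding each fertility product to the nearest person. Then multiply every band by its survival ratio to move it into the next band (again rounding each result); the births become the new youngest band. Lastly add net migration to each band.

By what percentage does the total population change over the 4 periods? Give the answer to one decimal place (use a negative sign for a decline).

[period 1]
Births: 2410 * 0.271 = 653, 1250 * 0.273 = 341 — total 994
20–39: 610 * 0.972 = 593
40–59: 2410 * 0.976 = 2352
60–79: 1250 * 0.979 = 1224
80+: 1720 * 0.943 + 920 * 0.427 = 1622 + 393 = 2015
Net migration: 0–19 − 150 → 844; 20–39 − 80 → 513; 40–59 + 152 → 2504; 60–79 − 10 → 1214; 80+ − 152 → 1863
Population now: 0–19=844, 20–39=513, 40–59=2504, 60–79=1214, 80+=1863
[period 2]
Births: 513 * 0.271 = 139, 2504 * 0.273 = 684 — total 823
20–39: 844 * 0.972 = 820
40–59: 513 * 0.976 = 501
60–79: 2504 * 0.979 = 2451
80+: 1214 * 0.943 + 1863 * 0.427 = 1145 + 796 = 1941
Net migration: 0–19 − 150 → 673; 20–39 − 80 → 740; 40–59 + 152 → 653; 60–79 − 10 → 2441; 80+ − 152 → 1789
Population now: 0–19=673, 20–39=740, 40–59=653, 60–79=2441, 80+=1789
[period 3]
Births: 740 * 0.271 = 201, 653 * 0.273 = 178 — total 379
20–39: 673 * 0.972 = 654
40–59: 740 * 0.976 = 722
60–79: 653 * 0.979 = 639
80+: 2441 * 0.943 + 1789 * 0.427 = 2302 + 764 = 3066
Net migration: 0–19 − 150 → 229; 20–39 − 80 → 574; 40–59 + 152 → 874; 60–79 − 10 → 629; 80+ − 152 → 2914
Population now: 0–19=229, 20–39=574, 40–59=874, 60–79=629, 80+=2914
[period 4]
Births: 574 * 0.271 = 156, 874 * 0.273 = 239 — total 395
20–39: 229 * 0.972 = 223
40–59: 574 * 0.976 = 560
60–79: 874 * 0.979 = 856
80+: 629 * 0.943 + 2914 * 0.427 = 593 + 1244 = 1837
Net migration: 0–19 − 150 → 245; 20–39 − 80 → 143; 40–59 + 152 → 712; 60–79 − 10 → 846; 80+ − 152 → 1685
Population now: 0–19=245, 20–39=143, 40–59=712, 60–79=846, 80+=1685
Total: 6910 → 3631; change = -3279; percentage change = -47.5%

-47.5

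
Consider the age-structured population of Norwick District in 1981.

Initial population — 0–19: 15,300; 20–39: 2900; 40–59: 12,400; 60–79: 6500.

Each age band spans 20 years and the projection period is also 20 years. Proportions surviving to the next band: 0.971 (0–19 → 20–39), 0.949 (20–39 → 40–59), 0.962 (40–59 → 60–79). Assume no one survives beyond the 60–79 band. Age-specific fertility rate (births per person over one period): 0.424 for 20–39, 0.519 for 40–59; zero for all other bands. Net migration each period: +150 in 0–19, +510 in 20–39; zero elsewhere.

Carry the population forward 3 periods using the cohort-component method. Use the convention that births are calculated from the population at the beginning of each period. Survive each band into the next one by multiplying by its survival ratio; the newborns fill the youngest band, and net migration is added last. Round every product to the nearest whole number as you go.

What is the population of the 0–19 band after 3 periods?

11152

Numbering the groups 1..4 from youngest to oldest:
Period 1:
Births: 2900 * 0.424 = 1230  |  12400 * 0.519 = 6436 → total 7666
Group 2: 15300 * 0.971 = 14856
Group 3: 2900 * 0.949 = 2752
Group 4: 12400 * 0.962 = 11929
Net migration: Group 1 + 150 → 7816; Group 2 + 510 → 15366
Giving 7816 / 15366 / 2752 / 11929.
Period 2:
Births: 15366 * 0.424 = 6515  |  2752 * 0.519 = 1428 → total 7943
Group 2: 7816 * 0.971 = 7589
Group 3: 15366 * 0.949 = 14582
Group 4: 2752 * 0.962 = 2647
Net migration: Group 1 + 150 → 8093; Group 2 + 510 → 8099
Giving 8093 / 8099 / 14582 / 2647.
Period 3:
Births: 8099 * 0.424 = 3434  |  14582 * 0.519 = 7568 → total 11002
Group 2: 8093 * 0.971 = 7858
Group 3: 8099 * 0.949 = 7686
Group 4: 14582 * 0.962 = 14028
Net migration: Group 1 + 150 → 11152; Group 2 + 510 → 8368
Giving 11152 / 8368 / 7686 / 14028.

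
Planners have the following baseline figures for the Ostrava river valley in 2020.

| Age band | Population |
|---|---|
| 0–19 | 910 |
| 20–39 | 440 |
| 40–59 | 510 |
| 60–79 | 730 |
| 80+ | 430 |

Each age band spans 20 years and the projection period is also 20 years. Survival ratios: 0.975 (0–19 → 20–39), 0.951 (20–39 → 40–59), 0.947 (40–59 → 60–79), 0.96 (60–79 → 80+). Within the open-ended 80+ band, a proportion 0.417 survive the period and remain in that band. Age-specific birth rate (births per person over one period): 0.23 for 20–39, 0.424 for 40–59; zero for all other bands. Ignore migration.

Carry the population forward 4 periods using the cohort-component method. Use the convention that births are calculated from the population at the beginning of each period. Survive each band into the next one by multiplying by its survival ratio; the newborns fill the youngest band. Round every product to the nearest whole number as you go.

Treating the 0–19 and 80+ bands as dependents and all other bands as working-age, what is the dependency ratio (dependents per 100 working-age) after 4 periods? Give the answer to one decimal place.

Period 1.
Births: 440 × 0.23 = 101, 510 × 0.424 = 216 ⇒ total 317
20–39: 910 × 0.975 = 887
40–59: 440 × 0.951 = 418
60–79: 510 × 0.947 = 483
80+: 730 × 0.96 + 430 × 0.417 = 701 + 179 = 880
Giving 317 / 887 / 418 / 483 / 880.
Period 2.
Births: 887 × 0.23 = 204, 418 × 0.424 = 177 ⇒ total 381
20–39: 317 × 0.975 = 309
40–59: 887 × 0.951 = 844
60–79: 418 × 0.947 = 396
80+: 483 × 0.96 + 880 × 0.417 = 464 + 367 = 831
Giving 381 / 309 / 844 / 396 / 831.
Period 3.
Births: 309 × 0.23 = 71, 844 × 0.424 = 358 ⇒ total 429
20–39: 381 × 0.975 = 371
40–59: 309 × 0.951 = 294
60–79: 844 × 0.947 = 799
80+: 396 × 0.96 + 831 × 0.417 = 380 + 347 = 727
Giving 429 / 371 / 294 / 799 / 727.
Period 4.
Births: 371 × 0.23 = 85, 294 × 0.424 = 125 ⇒ total 210
20–39: 429 × 0.975 = 418
40–59: 371 × 0.951 = 353
60–79: 294 × 0.947 = 278
80+: 799 × 0.96 + 727 × 0.417 = 767 + 303 = 1070
Giving 210 / 418 / 353 / 278 / 1070.
Dependents (band 0–19 + band 80+) = 210 + 1070 = 1280; working-age = 1049; ratio = 1280/1049 × 100 = 122.0

122.0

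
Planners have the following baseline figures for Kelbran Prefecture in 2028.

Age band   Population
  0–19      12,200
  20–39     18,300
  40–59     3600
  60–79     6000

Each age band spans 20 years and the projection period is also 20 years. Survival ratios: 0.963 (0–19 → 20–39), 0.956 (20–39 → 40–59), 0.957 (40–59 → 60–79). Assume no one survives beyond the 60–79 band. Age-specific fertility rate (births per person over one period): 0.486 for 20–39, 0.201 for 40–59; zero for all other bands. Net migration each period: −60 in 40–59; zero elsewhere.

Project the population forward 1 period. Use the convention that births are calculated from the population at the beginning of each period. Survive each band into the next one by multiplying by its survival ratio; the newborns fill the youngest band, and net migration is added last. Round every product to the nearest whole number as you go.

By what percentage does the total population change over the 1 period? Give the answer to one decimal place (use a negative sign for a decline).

5.4

(Groups numbered youngest = 1 to oldest = 4.)
Period 1:
Births: 18300 × 0.486 = 8894  |  3600 × 0.201 = 724 → total 9618
Group 2: 12200 × 0.963 = 11749
Group 3: 18300 × 0.956 = 17495
Group 4: 3600 × 0.957 = 3445
Net migration: Group 3 − 60 → 17435
End of period: [9618, 11749, 17435, 3445]
Total: 40100 → 42247; change = 2147; percentage change = 5.4%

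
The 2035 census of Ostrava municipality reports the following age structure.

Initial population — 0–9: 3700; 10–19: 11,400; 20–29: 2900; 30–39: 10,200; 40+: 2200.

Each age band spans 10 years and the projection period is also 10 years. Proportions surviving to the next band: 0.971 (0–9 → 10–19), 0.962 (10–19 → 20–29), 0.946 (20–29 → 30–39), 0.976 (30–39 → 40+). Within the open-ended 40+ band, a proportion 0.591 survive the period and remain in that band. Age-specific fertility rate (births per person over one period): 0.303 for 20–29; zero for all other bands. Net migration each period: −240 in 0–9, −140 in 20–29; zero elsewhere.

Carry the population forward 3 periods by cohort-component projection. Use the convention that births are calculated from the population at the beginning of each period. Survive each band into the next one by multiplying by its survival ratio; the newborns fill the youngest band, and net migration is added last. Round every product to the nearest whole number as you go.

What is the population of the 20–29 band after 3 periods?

456

After projecting period 1:
Births: 2900 × 0.303 = 879
10–19: 3700 × 0.971 = 3593
20–29: 11400 × 0.962 = 10967
30–39: 2900 × 0.946 = 2743
40+: 10200 × 0.976 + 2200 × 0.591 = 9955 + 1300 = 11255
Net migration: 0–9 − 240 → 639; 20–29 − 140 → 10827
→ [639, 3593, 10827, 2743, 11255]
After projecting period 2:
Births: 10827 × 0.303 = 3281
10–19: 639 × 0.971 = 620
20–29: 3593 × 0.962 = 3456
30–39: 10827 × 0.946 = 10242
40+: 2743 × 0.976 + 11255 × 0.591 = 2677 + 6652 = 9329
Net migration: 0–9 − 240 → 3041; 20–29 − 140 → 3316
→ [3041, 620, 3316, 10242, 9329]
After projecting period 3:
Births: 3316 × 0.303 = 1005
10–19: 3041 × 0.971 = 2953
20–29: 620 × 0.962 = 596
30–39: 3316 × 0.946 = 3137
40+: 10242 × 0.976 + 9329 × 0.591 = 9996 + 5513 = 15509
Net migration: 0–9 − 240 → 765; 20–29 − 140 → 456
→ [765, 2953, 456, 3137, 15509]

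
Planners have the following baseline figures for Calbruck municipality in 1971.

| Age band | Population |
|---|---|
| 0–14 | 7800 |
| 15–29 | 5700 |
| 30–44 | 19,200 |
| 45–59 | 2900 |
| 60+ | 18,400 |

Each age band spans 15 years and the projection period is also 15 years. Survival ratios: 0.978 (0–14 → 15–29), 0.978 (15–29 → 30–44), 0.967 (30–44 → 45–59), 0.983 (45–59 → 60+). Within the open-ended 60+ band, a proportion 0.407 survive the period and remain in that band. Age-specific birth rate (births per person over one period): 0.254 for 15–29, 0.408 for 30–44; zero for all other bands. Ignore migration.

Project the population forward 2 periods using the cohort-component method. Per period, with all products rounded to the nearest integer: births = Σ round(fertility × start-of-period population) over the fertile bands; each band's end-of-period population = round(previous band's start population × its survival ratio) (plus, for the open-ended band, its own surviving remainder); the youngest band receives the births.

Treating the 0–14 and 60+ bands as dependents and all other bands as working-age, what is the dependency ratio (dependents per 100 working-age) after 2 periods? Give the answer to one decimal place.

121.6

Numbering the bands 1..5 from youngest to oldest:
Period 1.
Births: 5700 × 0.254 = 1448 ; 19200 × 0.408 = 7834 ⇒ total 9282
Band 2: 7800 × 0.978 = 7628
Band 3: 5700 × 0.978 = 5575
Band 4: 19200 × 0.967 = 18566
Band 5: 2900 × 0.983 + 18400 × 0.407 = 2851 + 7489 = 10340
→ [9282, 7628, 5575, 18566, 10340]
Period 2.
Births: 7628 × 0.254 = 1938 ; 5575 × 0.408 = 2275 ⇒ total 4213
Band 2: 9282 × 0.978 = 9078
Band 3: 7628 × 0.978 = 7460
Band 4: 5575 × 0.967 = 5391
Band 5: 18566 × 0.983 + 10340 × 0.407 = 18250 + 4208 = 22458
→ [4213, 9078, 7460, 5391, 22458]
Dependents (band 0–14 + band 60+) = 4213 + 22458 = 26671; working-age = 21929; ratio = 26671/21929 × 100 = 121.6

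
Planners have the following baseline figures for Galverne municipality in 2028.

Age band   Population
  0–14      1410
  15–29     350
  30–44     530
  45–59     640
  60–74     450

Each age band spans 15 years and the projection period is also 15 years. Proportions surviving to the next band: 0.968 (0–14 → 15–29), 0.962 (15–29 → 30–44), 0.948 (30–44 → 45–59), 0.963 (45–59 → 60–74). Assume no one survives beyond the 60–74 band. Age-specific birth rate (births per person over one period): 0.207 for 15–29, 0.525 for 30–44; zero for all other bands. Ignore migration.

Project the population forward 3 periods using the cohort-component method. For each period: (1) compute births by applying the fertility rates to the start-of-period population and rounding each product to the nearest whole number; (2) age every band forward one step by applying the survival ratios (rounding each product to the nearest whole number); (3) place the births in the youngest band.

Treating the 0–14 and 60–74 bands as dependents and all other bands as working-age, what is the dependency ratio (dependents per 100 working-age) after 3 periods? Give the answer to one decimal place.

Period 1:
Births: 350 * 0.207 = 72, 530 * 0.525 = 278 → total 350
15–29: 1410 * 0.968 = 1365
30–44: 350 * 0.962 = 337
45–59: 530 * 0.948 = 502
60–74: 640 * 0.963 = 616
Population now: 0–14=350, 15–29=1365, 30–44=337, 45–59=502, 60–74=616
Period 2:
Births: 1365 * 0.207 = 283, 337 * 0.525 = 177 → total 460
15–29: 350 * 0.968 = 339
30–44: 1365 * 0.962 = 1313
45–59: 337 * 0.948 = 319
60–74: 502 * 0.963 = 483
Population now: 0–14=460, 15–29=339, 30–44=1313, 45–59=319, 60–74=483
Period 3:
Births: 339 * 0.207 = 70, 1313 * 0.525 = 689 → total 759
15–29: 460 * 0.968 = 445
30–44: 339 * 0.962 = 326
45–59: 1313 * 0.948 = 1245
60–74: 319 * 0.963 = 307
Population now: 0–14=759, 15–29=445, 30–44=326, 45–59=1245, 60–74=307
Dependents (band 0–14 + band 60–74) = 759 + 307 = 1066; working-age = 2016; ratio = 1066/2016 × 100 = 52.9

52.9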